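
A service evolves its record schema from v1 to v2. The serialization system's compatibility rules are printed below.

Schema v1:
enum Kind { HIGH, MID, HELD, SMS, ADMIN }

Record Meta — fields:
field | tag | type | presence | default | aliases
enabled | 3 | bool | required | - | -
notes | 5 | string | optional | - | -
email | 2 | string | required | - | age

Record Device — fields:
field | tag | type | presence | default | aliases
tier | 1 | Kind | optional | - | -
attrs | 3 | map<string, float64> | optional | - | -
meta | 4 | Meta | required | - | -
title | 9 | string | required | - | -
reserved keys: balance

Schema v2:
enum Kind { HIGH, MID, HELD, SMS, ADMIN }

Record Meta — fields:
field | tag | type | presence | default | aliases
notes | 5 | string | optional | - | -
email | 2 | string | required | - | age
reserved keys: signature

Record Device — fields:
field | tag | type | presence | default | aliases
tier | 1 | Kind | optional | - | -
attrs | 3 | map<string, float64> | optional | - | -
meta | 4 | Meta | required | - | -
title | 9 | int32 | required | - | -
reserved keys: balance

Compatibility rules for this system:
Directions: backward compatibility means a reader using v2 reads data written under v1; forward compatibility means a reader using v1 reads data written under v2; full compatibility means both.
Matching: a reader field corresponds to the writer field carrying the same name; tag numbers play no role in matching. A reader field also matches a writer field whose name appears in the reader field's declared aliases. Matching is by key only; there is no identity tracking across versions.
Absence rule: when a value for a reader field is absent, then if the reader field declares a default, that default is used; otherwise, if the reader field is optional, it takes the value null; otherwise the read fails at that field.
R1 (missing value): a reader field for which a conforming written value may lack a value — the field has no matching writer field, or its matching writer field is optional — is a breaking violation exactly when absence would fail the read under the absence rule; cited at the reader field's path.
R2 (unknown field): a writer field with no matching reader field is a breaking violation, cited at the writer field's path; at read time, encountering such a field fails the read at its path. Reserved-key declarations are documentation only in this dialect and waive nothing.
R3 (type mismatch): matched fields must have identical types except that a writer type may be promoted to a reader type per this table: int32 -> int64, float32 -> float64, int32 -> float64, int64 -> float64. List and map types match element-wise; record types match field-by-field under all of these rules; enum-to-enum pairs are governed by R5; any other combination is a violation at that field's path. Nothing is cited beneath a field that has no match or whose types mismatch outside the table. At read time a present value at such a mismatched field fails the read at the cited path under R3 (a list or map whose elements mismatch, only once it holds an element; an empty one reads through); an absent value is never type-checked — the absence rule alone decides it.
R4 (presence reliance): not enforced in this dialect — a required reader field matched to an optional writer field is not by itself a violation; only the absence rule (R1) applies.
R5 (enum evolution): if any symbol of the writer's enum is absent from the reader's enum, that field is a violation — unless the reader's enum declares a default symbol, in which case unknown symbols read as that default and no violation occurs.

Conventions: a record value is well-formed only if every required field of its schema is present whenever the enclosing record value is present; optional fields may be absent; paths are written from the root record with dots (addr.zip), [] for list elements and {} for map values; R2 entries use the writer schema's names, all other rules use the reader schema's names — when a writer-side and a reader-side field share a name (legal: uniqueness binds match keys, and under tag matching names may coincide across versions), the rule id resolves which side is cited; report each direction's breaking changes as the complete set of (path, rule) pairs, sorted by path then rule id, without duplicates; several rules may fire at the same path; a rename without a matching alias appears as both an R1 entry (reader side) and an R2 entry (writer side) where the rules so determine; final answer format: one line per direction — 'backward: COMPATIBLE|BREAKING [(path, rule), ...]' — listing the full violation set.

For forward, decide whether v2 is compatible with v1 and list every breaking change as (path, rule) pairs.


forward: BREAKING [(meta.enabled, R1), (title, R3)]

the writer's type comes first in each Device pair
forward on Device — v1 reading data written by v2:
  tier: paired with writer tier (Kind -> Kind; writer optional)
  attrs: paired with writer attrs (map<string, float64> -> map<string, float64>; writer optional)
  meta: paired with writer meta (Meta -> Meta; writer required)
  title: paired with writer title (int32 -> string; writer required)
  meta.enabled: no writer-side match
  meta.notes: paired with writer meta.notes (string -> string; writer optional)
  meta.email: paired with writer meta.email (string -> string; writer required)
  rule R1 violated at meta.enabled
  rule R3 violated at title
  => forward: BREAKING (2)


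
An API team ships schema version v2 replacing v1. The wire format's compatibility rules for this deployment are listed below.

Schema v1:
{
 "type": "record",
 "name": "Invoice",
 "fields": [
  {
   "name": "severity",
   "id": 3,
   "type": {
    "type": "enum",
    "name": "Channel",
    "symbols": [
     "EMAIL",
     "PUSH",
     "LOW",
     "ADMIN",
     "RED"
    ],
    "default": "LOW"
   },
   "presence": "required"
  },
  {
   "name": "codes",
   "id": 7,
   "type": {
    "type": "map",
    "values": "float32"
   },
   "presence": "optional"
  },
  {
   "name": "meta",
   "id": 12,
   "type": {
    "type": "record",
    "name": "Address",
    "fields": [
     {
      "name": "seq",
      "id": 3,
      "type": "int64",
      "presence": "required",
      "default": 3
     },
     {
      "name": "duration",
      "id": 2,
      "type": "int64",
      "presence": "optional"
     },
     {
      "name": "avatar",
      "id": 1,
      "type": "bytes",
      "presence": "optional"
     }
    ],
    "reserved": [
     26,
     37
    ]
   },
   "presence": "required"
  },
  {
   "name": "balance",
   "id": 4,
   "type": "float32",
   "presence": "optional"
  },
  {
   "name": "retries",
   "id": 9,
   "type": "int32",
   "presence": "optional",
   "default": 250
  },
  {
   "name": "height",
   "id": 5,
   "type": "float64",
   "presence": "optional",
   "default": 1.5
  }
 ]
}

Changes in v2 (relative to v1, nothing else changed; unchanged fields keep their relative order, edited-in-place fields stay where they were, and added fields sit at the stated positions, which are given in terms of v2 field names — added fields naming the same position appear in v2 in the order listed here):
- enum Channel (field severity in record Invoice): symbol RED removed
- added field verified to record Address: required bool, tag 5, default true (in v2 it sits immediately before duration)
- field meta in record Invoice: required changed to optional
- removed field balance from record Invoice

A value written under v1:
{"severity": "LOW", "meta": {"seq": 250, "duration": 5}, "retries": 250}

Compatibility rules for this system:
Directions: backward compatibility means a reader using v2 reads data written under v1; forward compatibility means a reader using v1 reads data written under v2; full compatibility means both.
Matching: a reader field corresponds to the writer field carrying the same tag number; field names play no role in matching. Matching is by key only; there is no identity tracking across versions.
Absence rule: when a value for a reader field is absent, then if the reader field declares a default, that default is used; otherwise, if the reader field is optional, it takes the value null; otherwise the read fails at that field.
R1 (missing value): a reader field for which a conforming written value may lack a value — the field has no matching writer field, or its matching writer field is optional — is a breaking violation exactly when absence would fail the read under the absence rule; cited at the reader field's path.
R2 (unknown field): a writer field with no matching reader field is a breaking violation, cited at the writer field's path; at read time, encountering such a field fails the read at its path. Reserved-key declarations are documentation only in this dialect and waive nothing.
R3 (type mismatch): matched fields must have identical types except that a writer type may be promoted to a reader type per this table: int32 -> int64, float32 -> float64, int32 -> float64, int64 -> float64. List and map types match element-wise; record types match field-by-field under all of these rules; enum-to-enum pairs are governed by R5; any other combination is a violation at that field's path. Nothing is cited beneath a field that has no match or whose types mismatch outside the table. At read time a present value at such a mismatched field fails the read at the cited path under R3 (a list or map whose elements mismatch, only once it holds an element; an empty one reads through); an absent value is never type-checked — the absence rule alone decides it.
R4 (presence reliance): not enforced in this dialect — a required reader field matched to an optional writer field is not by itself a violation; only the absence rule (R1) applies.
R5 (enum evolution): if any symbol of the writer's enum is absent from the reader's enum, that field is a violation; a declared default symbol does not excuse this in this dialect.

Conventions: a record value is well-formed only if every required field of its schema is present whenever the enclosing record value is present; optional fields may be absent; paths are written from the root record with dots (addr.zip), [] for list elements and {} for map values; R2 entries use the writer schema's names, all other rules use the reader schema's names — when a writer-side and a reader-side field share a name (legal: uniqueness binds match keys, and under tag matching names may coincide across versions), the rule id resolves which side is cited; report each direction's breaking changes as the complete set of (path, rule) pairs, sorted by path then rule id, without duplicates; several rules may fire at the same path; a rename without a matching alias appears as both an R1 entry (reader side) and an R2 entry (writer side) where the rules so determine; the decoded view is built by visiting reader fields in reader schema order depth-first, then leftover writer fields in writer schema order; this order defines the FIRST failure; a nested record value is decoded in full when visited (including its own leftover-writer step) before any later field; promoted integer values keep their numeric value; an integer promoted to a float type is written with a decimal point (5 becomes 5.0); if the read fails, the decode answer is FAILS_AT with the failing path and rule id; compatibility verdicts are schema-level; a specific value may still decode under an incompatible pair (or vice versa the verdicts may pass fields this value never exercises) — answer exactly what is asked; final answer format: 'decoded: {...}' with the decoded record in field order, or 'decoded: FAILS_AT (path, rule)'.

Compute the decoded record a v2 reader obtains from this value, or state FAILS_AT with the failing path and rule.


in Invoice below, arrows point writer -> reader
decoding the Invoice value with the v2 reader:
  severity := "LOW"
  codes := null (missing; optional => null)
  meta.seq := 250
  meta.verified := true (missing; default applied)
  meta.duration := 5
  meta.avatar := null (missing; optional => null)
  retries := 250
  height := 1.5 (missing; default applied)
  => decoded: {"severity": "LOW", "codes": null, "meta": {"seq": 250, "verified": true, "duration": 5, "avatar": null}, "retries": 250, "height": 1.5}
ruling out the remaining Invoice differences:
  enum Channel (field severity in record Invoice): symbol RED removed -> shifts the Invoice verdicts, not this decode
  field meta in record Invoice: required changed to optional -> shifts the Invoice verdicts, not this decode

decoded: {"severity": "LOW", "codes": null, "meta": {"seq": 250, "verified": true, "duration": 5, "avatar": null}, "retries": 250, "height": 1.5}


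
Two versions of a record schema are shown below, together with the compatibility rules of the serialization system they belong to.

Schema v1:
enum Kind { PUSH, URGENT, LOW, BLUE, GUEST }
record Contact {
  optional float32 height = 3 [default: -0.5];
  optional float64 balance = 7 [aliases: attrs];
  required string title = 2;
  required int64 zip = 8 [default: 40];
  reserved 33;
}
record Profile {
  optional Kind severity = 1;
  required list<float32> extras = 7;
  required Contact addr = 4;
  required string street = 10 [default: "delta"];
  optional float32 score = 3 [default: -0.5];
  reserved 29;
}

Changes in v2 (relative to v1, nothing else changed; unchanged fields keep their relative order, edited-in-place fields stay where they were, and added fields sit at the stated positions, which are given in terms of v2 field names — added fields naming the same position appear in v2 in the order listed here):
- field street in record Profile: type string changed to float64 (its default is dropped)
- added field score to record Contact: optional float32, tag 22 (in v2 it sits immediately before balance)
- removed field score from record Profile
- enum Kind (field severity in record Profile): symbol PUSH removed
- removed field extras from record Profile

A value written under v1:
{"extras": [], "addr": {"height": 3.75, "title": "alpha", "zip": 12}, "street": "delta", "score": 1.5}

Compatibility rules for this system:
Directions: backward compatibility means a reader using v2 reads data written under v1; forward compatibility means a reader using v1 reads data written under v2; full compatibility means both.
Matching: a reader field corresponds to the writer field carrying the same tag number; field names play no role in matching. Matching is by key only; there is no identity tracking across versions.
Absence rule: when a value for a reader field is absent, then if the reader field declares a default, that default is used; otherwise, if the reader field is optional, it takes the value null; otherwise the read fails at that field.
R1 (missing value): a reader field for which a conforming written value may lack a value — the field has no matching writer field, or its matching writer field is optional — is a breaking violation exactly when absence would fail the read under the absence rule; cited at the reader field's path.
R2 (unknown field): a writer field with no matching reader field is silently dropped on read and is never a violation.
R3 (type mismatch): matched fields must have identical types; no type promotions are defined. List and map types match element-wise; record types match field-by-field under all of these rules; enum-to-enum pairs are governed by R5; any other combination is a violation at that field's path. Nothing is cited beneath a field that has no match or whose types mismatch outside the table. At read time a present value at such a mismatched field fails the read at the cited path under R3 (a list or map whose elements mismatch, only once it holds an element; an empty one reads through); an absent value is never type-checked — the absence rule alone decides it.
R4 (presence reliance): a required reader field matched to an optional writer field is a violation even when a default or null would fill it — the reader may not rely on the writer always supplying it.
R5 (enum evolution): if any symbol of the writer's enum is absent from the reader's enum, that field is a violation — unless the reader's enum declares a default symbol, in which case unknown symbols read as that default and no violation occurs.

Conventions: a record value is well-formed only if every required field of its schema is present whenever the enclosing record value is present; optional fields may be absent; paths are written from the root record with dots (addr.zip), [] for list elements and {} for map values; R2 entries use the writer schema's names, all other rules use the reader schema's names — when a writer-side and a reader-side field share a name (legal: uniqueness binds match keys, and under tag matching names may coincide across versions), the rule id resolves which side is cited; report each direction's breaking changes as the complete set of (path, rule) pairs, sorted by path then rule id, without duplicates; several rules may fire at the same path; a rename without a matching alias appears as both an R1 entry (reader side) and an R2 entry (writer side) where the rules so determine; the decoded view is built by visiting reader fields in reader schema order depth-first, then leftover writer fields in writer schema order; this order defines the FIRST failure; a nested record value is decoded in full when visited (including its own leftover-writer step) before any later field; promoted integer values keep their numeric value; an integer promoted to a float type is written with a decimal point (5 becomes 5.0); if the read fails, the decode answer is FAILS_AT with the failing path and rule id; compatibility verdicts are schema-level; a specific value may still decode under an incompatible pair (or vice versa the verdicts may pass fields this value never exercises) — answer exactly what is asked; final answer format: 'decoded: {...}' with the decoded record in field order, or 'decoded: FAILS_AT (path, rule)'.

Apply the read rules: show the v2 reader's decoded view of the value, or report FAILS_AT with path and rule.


arrows below run writer -> reader for Profile
migrating the Profile value to v2:
  severity := null (absent, optional -> null)
  addr.height := 3.75
  addr.score := null (absent, optional -> null)
  addr.balance := null (absent, optional -> null)
  addr.title := "alpha"
  addr.zip := 12
  read fails at street under R3
  => FAILS_AT (street, R3)
the rest of the Profile diff is inert for this question:
  added field score to record Contact: optional float32, tag 22 (in v2 it sits immediately before balance) -> fires no rule on Profile under this dialect and leaves the result unchanged
  removed field score from record Profile -> fires no rule on Profile under this dialect and leaves the result unchanged
  enum Kind (field severity in record Profile): symbol PUSH removed -> matters for Profile compatibility verdicts, not for this value's decode
  removed field extras from record Profile -> matters for Profile compatibility verdicts, not for this value's decode

decoded: FAILS_AT (street, R3)


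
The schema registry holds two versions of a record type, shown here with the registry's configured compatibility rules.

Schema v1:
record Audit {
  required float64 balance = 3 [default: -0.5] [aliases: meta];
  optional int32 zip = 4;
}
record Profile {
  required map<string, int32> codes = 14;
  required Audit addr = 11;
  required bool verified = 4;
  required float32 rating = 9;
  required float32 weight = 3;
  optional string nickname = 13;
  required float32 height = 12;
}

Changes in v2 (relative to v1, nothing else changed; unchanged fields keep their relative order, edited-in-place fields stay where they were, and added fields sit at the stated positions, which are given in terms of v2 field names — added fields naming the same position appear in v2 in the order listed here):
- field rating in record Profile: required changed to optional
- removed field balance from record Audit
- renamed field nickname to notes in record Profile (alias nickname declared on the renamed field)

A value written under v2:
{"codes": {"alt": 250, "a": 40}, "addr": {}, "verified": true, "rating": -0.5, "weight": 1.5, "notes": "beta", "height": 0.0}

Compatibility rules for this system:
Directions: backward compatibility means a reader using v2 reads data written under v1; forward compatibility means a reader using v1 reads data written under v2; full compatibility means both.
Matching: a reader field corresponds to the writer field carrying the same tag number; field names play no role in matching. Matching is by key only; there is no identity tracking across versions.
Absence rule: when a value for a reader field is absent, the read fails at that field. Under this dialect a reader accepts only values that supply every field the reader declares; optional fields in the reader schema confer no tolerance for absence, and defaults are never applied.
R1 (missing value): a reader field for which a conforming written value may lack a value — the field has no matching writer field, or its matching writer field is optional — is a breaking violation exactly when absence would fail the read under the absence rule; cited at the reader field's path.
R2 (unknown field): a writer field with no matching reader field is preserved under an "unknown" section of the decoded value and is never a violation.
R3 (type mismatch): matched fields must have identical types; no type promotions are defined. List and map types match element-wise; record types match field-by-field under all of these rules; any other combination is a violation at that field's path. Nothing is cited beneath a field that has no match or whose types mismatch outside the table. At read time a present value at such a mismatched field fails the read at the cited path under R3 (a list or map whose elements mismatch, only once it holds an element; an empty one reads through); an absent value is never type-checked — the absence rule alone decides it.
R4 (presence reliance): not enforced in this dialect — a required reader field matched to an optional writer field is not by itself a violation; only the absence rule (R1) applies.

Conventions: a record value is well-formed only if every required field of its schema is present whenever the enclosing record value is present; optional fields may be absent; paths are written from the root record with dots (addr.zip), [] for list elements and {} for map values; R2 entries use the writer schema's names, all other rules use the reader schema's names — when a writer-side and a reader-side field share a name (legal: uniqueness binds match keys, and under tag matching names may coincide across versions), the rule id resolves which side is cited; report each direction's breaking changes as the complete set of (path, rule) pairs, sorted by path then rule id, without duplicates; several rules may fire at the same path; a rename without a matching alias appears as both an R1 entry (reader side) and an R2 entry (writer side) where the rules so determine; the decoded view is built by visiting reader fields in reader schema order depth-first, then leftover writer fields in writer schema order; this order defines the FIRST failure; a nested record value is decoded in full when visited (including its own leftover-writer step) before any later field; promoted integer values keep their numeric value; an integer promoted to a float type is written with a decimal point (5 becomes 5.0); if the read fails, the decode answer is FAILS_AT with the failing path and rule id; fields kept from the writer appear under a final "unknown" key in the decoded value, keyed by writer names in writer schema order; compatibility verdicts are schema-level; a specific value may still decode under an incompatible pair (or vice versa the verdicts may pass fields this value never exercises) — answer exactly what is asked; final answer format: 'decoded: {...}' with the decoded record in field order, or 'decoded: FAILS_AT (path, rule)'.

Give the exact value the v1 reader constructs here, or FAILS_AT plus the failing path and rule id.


arrows below run writer -> reader for Profile
decode walk for Profile under reader schema v1:
  codes := {"alt": 250, "a": 40}
  read fails at addr.balance under R1 (no fill)
  => FAILS_AT (addr.balance, R1)
checking off the Profile differences that do not matter here:
  field rating in record Profile: required changed to optional -> affects the rule determinations only; this particular Profile value decodes identically
  renamed field nickname to notes in record Profile (alias nickname declared on the renamed field) -> affects the rule determinations only; this particular Profile value decodes identically

decoded: FAILS_AT (addr.balance, R1)


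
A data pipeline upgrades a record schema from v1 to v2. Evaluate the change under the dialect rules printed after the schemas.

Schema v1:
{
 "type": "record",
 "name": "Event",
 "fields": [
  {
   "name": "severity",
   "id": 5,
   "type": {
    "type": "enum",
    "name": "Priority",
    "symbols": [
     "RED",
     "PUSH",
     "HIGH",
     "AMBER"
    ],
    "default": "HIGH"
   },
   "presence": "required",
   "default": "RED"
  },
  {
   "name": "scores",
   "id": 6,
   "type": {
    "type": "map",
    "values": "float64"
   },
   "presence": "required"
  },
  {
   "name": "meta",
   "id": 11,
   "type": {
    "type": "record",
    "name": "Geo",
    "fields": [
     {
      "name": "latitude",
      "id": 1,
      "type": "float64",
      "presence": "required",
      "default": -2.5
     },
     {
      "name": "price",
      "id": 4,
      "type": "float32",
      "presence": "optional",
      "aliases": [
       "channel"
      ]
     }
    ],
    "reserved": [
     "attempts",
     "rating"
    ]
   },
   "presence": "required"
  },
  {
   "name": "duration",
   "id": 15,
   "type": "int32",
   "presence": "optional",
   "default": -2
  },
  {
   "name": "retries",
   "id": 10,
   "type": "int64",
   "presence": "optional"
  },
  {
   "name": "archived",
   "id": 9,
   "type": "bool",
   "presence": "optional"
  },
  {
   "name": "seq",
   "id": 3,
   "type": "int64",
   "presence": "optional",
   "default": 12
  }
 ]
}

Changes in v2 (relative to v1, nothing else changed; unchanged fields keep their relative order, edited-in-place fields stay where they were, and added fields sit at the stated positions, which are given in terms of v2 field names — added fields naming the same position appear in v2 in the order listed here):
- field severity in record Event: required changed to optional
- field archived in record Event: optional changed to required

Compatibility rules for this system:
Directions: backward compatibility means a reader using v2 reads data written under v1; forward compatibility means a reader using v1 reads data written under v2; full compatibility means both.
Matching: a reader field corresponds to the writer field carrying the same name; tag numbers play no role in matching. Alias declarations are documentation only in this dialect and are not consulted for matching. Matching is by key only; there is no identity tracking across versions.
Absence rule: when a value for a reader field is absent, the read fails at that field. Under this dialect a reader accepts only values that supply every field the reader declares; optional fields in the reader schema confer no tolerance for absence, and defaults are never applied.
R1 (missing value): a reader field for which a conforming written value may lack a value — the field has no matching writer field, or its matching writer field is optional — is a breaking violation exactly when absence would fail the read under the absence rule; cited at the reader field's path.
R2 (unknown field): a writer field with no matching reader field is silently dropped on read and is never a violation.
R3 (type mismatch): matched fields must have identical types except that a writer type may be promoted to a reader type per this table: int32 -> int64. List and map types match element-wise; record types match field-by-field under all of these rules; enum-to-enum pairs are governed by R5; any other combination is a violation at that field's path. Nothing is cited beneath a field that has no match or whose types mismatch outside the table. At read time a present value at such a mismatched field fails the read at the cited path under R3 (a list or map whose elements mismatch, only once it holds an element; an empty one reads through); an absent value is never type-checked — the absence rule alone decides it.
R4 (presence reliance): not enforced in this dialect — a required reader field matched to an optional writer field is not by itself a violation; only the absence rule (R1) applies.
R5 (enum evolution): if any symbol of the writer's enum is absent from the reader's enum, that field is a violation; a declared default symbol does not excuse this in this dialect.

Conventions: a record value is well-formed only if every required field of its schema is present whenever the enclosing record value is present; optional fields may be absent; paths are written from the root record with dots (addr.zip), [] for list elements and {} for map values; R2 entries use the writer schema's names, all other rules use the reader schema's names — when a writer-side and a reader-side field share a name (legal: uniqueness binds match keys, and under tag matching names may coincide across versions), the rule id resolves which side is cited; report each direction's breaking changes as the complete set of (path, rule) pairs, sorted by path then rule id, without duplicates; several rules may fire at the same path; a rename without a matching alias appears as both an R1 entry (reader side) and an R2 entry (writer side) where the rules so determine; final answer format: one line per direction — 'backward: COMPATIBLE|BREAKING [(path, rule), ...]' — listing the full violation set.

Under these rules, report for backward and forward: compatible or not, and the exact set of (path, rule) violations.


backward: BREAKING [(archived, R1), (duration, R1), (meta.price, R1), (retries, R1), (seq, R1)]; forward: BREAKING [(duration, R1), (meta.price, R1), (retries, R1), (seq, R1), (severity, R1)]

each type pair in Event: writer, then reader
backward analysis of Event with v2 as reader and v1 as writer:
  writer required, Priority -> Priority: reader severity maps from writer severity
  writer required, map<string, float64> -> map<string, float64>: reader scores maps from writer scores
  writer required, Geo -> Geo: reader meta maps from writer meta
  writer optional, int32 -> int32: reader duration maps from writer duration
  writer optional, int64 -> int64: reader retries maps from writer retries
  writer optional, bool -> bool: reader archived maps from writer archived
  writer optional, int64 -> int64: reader seq maps from writer seq
  writer required, float64 -> float64: reader meta.latitude maps from writer meta.latitude
  writer optional, float32 -> float32: reader meta.price maps from writer meta.price
  rule R1 violated at archived
  rule R1 violated at duration
  rule R1 violated at meta.price
  rule R1 violated at retries
  rule R1 violated at seq
  => backward: BREAKING (5)
forward analysis of Event with v1 as reader and v2 as writer:
  writer optional, Priority -> Priority: reader severity maps from writer severity
  writer required, map<string, float64> -> map<string, float64>: reader scores maps from writer scores
  writer required, Geo -> Geo: reader meta maps from writer meta
  writer optional, int32 -> int32: reader duration maps from writer duration
  writer optional, int64 -> int64: reader retries maps from writer retries
  writer required, bool -> bool: reader archived maps from writer archived
  writer optional, int64 -> int64: reader seq maps from writer seq
  writer required, float64 -> float64: reader meta.latitude maps from writer meta.latitude
  writer optional, float32 -> float32: reader meta.price maps from writer meta.price
  rule R1 violated at duration
  rule R1 violated at meta.price
  rule R1 violated at retries
  rule R1 violated at seq
  rule R1 violated at severity
  => forward: BREAKING (5)


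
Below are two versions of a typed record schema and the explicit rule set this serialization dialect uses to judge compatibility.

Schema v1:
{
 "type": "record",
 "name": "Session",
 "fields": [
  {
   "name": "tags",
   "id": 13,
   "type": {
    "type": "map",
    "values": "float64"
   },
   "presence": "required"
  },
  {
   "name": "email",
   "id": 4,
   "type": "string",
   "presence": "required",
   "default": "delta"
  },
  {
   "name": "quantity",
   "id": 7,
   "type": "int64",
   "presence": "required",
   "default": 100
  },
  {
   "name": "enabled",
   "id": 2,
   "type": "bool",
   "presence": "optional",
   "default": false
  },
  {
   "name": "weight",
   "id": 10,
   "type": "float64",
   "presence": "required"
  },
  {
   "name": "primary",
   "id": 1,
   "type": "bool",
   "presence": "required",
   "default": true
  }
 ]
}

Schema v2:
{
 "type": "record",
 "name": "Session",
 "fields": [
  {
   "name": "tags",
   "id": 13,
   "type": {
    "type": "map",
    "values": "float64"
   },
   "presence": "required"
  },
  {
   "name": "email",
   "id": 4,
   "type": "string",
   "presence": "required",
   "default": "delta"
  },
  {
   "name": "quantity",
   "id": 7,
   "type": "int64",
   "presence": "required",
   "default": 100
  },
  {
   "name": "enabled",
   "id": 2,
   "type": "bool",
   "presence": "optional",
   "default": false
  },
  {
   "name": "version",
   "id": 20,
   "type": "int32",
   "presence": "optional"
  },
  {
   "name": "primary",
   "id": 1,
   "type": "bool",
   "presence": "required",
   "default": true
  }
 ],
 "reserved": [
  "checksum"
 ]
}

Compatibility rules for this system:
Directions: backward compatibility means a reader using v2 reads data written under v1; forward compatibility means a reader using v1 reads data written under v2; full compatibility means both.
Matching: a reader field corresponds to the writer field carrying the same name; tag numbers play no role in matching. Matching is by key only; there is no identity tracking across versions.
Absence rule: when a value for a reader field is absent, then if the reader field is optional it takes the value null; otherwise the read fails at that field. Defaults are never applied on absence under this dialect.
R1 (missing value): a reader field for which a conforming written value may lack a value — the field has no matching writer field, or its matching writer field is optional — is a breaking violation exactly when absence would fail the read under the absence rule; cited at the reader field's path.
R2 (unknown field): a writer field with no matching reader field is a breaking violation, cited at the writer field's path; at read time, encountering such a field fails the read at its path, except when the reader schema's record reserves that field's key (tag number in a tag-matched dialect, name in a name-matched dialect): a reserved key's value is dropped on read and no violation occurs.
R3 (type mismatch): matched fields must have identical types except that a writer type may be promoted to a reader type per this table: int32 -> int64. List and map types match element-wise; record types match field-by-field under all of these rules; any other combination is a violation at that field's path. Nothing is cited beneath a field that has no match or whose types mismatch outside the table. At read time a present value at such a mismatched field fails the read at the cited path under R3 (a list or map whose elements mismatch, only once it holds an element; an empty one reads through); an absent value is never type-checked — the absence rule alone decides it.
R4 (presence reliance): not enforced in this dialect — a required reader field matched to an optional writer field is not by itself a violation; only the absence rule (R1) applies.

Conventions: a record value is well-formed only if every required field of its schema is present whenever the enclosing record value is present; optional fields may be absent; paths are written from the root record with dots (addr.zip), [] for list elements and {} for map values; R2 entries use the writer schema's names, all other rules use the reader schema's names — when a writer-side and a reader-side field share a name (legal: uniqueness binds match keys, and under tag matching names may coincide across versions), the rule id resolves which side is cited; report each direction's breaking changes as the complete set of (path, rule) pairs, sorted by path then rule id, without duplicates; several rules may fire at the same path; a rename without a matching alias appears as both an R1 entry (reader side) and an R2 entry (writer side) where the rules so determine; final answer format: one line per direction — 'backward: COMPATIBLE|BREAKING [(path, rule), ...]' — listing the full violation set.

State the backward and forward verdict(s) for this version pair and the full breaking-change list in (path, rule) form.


the writer's type comes first in each Session pair
backward for Session (reader v2, writer v1):
  tags: paired with writer tags (map<string, float64> -> map<string, float64>; writer required)
  email: paired with writer email (string -> string; writer required)
  quantity: paired with writer quantity (int64 -> int64; writer required)
  enabled: paired with writer enabled (bool -> bool; writer optional)
  version has no writer counterpart
  primary: paired with writer primary (bool -> bool; writer required)
  weight (writer side), unknown to reader
  breaking: (weight, R2)
  => backward: BREAKING (1)
forward for Session (reader v1, writer v2):
  tags: paired with writer tags (map<string, float64> -> map<string, float64>; writer required)
  email: paired with writer email (string -> string; writer required)
  quantity: paired with writer quantity (int64 -> int64; writer required)
  enabled: paired with writer enabled (bool -> bool; writer optional)
  weight has no writer counterpart
  primary: paired with writer primary (bool -> bool; writer required)
  version (writer side), unknown to reader
  breaking: (version, R2)
  breaking: (weight, R1)
  => forward: BREAKING (2)

backward: BREAKING [(weight, R2)]; forward: BREAKING [(version, R2), (weight, R1)]


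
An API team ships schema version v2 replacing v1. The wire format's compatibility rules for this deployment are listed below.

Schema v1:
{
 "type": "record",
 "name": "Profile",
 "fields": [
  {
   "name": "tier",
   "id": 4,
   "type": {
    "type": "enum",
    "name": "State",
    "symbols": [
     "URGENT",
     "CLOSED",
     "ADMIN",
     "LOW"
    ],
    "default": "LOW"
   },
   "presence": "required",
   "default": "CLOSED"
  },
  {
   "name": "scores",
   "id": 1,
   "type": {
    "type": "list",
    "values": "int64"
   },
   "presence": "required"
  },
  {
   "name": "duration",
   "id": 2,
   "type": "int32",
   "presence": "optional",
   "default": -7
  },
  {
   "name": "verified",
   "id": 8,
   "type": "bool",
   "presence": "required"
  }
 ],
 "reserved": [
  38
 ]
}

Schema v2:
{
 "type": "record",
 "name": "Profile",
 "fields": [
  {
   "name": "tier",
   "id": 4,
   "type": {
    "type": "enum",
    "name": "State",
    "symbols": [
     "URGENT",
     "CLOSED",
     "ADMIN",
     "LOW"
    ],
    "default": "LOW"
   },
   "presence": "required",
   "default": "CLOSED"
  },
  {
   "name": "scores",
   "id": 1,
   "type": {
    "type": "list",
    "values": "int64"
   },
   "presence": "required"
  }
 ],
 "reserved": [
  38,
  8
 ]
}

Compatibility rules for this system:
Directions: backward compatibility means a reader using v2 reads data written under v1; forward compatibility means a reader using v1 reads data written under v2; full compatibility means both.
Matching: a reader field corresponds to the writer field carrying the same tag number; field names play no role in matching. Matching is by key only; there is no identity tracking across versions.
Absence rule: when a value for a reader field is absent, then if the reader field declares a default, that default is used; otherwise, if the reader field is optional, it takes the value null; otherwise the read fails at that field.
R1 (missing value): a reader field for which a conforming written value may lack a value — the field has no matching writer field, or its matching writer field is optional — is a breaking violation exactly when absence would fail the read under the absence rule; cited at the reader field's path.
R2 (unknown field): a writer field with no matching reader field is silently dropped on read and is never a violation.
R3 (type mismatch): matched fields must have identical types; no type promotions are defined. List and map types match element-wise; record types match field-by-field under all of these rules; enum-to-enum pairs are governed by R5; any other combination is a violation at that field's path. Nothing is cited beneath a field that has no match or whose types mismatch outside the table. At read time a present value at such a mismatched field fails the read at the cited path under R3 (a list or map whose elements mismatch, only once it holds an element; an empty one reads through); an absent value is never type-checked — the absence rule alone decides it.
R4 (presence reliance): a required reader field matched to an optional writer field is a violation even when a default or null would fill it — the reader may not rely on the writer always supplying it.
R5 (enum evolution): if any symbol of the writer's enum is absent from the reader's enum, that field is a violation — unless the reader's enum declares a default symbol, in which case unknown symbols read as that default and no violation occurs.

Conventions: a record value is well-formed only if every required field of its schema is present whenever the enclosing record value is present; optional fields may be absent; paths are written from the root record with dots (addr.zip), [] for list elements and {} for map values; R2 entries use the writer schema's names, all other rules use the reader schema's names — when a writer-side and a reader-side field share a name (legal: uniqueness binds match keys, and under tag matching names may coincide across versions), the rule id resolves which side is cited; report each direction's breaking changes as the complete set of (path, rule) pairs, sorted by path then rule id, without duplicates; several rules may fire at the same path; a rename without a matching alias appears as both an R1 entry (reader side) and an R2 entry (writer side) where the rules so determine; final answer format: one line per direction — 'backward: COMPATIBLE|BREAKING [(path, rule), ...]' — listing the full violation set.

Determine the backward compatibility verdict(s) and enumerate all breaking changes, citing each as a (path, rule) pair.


arrows below run writer -> reader for Profile
backward analysis of Profile with v2 as reader and v1 as writer:
  State -> State, writer required: tier aligns to tier
  list<int64> -> list<int64>, writer required: scores aligns to scores
  writer duration: unknown to reader
  writer verified: unknown to reader
  => no violations; backward on Profile: COMPATIBLE
remaining Profile differences; none change what is asked:
  removed field verified from record Profile (its key 8 joins the reserved list) -> affects forward compatibility only, which is not asked
  removed field duration from record Profile -> inert for the asked Profile verdict: nothing fires

backward: COMPATIBLE []
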